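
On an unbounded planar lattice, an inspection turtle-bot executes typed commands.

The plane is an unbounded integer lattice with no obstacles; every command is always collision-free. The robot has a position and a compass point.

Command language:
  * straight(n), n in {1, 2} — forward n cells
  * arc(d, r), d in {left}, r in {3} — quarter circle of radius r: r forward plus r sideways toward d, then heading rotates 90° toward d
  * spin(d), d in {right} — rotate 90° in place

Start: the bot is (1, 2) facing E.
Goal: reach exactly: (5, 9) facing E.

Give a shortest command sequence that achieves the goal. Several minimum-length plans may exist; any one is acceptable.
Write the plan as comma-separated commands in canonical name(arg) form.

arc(left, 3), straight(2), straight(2), spin(right), straight(1)

initial: (1, 2) facing E
step 1 (arc(left, 3)): (4, 5) facing N
step 2 (straight(2)): (4, 7) facing N
step 3 (straight(2)): (4, 9) facing N
step 4 (spin(right)): (4, 9) facing E
step 5 (straight(1)): (5, 9) facing E
minimal: 5 command(s), checked below 5.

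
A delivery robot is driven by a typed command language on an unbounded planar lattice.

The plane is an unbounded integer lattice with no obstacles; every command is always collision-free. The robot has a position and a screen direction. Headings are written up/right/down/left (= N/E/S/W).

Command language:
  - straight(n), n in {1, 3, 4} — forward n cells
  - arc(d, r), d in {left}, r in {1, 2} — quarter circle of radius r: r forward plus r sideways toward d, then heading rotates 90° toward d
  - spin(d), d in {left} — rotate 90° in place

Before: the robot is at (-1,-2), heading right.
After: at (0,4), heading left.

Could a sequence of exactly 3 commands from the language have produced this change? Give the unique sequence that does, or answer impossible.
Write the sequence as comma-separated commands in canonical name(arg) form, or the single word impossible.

arc(left, 2), straight(3), arc(left, 1)

key: cell and facing (now W) both changed — the 3 commands mix motion and turning
begin: at (-1,-2), heading right
step 1 (arc(left, 2)): at (1,0), heading up
step 2 (straight(3)): at (1,3), heading up
step 3 (arc(left, 1)): at (0,4), heading left
uniquely the one of 216 3-step routes that fits.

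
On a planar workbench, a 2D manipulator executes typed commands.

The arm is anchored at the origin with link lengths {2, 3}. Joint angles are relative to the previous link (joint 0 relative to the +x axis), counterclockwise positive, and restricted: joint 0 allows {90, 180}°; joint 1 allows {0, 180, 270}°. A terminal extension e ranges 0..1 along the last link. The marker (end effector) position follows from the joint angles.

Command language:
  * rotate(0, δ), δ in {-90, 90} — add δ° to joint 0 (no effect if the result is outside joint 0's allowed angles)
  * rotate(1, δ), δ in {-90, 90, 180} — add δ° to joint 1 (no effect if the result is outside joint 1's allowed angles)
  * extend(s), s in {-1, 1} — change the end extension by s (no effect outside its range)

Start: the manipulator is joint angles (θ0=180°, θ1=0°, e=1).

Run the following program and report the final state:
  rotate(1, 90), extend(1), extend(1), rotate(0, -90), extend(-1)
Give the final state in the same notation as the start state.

begin: joint angles (θ0=180°, θ1=0°, e=1)
t=1 rotate(1, 90) ⇒ joint angles (θ0=180°, θ1=0°, e=1)
t=2 extend(1) ⇒ joint angles (θ0=180°, θ1=0°, e=1)
t=3 extend(1) ⇒ joint angles (θ0=180°, θ1=0°, e=1)
t=4 rotate(0, -90) ⇒ joint angles (θ0=90°, θ1=0°, e=1)
t=5 extend(-1) ⇒ joint angles (θ0=90°, θ1=0°, e=0)

joint angles (θ0=90°, θ1=0°, e=0)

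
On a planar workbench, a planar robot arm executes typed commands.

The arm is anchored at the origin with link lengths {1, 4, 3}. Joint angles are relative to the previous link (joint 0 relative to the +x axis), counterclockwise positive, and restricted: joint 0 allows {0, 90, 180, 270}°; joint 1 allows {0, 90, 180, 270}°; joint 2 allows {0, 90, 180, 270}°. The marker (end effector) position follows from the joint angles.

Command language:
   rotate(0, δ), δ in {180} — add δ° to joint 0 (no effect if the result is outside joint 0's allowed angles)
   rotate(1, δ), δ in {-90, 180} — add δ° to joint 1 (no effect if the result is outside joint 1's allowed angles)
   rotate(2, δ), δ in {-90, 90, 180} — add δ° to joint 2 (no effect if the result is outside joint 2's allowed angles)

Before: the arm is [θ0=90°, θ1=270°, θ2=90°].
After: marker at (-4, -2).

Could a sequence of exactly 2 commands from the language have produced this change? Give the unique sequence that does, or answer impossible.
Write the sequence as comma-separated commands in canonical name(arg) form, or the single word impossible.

rotate(1, -90), rotate(1, -90)

from: [θ0=90°, θ1=270°, θ2=90°]
step 1 (rotate(1, -90)): [θ0=90°, θ1=180°, θ2=90°]
step 2 (rotate(1, -90)): [θ0=90°, θ1=90°, θ2=90°]
uniquely the one of 36 2-step routes that fits.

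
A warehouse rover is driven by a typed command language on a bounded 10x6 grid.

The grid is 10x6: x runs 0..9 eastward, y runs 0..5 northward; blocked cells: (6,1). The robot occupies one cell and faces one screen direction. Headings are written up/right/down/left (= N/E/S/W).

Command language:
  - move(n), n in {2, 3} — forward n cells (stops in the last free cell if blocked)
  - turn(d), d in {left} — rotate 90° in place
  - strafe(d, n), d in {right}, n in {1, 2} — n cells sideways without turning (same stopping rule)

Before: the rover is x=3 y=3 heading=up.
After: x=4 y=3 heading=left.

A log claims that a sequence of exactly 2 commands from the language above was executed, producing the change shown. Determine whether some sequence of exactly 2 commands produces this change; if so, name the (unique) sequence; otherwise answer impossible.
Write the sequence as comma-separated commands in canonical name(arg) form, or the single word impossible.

strafe(right, 1), turn(left)

key: cell and facing (now W) both changed — the 2 commands mix motion and turning
begin: x=3 y=3 heading=up
step 1 (strafe(right, 1)): x=4 y=3 heading=up
step 2 (turn(left)): x=4 y=3 heading=left
no rival 2-sequence matches.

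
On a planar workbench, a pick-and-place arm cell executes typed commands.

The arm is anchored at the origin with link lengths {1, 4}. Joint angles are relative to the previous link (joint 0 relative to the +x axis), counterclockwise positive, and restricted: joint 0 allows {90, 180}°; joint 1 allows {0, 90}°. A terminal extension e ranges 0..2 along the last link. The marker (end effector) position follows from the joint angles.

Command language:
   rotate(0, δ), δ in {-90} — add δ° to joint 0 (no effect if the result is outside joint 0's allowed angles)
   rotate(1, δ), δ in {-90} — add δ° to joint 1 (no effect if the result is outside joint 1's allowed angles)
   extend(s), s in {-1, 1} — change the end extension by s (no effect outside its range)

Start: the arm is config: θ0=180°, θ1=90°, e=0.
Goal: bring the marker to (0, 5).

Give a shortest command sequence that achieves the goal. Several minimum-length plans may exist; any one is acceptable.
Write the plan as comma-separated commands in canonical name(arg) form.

begin: config: θ0=180°, θ1=90°, e=0
t=1 rotate(0, -90) ⇒ config: θ0=90°, θ1=90°, e=0
t=2 rotate(1, -90) ⇒ config: θ0=90°, θ1=0°, e=0
minimal: 2 command(s), checked below 2.

rotate(0, -90), rotate(1, -90)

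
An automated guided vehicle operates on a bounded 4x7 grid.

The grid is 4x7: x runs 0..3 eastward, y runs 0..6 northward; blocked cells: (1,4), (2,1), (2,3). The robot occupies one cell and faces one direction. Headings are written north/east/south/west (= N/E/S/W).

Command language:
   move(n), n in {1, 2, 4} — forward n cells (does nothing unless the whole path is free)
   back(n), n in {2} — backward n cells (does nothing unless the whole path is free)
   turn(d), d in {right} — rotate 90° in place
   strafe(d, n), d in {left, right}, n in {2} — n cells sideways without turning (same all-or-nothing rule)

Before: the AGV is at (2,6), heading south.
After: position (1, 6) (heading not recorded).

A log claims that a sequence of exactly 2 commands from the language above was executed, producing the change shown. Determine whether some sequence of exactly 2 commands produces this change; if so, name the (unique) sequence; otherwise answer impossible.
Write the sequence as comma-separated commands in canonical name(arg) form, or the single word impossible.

key: order matters: swapping turn(right) and move(1) lands elsewhere
t0: at (2,6), heading south
[1] after turn(right): at (2,6), heading west
[2] after move(1): at (1,6), heading west
no rival 2-sequence matches.

turn(right), move(1)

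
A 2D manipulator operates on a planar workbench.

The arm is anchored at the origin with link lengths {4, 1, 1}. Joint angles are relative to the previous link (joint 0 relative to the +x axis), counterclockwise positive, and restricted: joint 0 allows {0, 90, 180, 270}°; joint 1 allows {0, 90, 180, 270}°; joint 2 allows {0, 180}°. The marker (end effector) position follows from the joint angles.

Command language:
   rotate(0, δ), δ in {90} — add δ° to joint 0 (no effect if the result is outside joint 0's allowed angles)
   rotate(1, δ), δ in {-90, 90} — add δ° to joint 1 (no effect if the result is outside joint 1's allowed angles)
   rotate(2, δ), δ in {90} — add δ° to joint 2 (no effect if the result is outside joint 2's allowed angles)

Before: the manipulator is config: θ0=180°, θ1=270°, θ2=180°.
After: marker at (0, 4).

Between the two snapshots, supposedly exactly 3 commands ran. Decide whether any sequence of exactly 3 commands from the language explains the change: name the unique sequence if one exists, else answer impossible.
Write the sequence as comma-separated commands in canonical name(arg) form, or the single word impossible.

t0: config: θ0=180°, θ1=270°, θ2=180°
t=1 rotate(0, 90) ⇒ config: θ0=270°, θ1=270°, θ2=180°
t=2 rotate(0, 90) ⇒ config: θ0=0°, θ1=270°, θ2=180°
t=3 rotate(0, 90) ⇒ config: θ0=90°, θ1=270°, θ2=180°
no rival 3-sequence matches.

rotate(0, 90), rotate(0, 90), rotate(0, 90)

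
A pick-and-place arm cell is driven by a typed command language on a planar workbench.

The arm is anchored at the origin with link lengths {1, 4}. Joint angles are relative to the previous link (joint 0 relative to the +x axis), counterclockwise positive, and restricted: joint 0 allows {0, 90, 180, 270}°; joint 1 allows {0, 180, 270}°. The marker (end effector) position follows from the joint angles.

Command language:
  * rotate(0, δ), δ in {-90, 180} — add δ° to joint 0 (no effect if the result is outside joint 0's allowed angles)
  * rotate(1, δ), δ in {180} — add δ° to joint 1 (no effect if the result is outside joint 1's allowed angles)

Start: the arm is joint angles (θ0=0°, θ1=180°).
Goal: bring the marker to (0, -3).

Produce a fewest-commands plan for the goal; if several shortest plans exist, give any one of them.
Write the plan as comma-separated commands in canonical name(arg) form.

begin: joint angles (θ0=0°, θ1=180°)
1. rotate(0, -90) → joint angles (θ0=270°, θ1=180°)
2. rotate(0, 180) → joint angles (θ0=90°, θ1=180°)
nothing shorter than 2 reaches the goal.

rotate(0, -90), rotate(0, 180)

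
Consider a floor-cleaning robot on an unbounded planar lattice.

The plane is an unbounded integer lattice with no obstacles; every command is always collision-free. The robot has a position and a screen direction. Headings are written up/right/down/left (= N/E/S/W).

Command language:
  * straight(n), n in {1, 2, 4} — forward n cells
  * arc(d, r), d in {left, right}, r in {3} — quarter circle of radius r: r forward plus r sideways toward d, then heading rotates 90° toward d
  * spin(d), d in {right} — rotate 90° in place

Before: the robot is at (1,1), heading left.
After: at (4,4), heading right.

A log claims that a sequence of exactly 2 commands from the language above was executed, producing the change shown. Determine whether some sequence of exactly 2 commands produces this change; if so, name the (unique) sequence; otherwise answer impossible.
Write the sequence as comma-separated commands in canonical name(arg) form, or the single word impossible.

key: running arc(right, 3) before spin(right) would end elsewhere — order is forced
from: at (1,1), heading left
1. spin(right) → at (1,1), heading up
2. arc(right, 3) → at (4,4), heading right
all 36 alternatives checked — unique.

spin(right), arc(right, 3)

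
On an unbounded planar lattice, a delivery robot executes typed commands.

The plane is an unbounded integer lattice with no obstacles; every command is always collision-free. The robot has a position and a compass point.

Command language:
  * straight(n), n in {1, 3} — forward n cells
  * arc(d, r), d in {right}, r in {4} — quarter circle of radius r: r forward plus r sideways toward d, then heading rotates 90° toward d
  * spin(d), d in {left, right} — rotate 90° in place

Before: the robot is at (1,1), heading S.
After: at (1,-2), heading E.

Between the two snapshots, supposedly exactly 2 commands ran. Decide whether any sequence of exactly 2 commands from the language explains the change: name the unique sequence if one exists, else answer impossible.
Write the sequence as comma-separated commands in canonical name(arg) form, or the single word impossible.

key: cell and facing (now E) both changed — the 2 commands mix motion and turning
start: at (1,1), heading S
t=1 straight(3) ⇒ at (1,-2), heading S
t=2 spin(left) ⇒ at (1,-2), heading E
all 25 alternatives checked — unique.

straight(3), spin(left)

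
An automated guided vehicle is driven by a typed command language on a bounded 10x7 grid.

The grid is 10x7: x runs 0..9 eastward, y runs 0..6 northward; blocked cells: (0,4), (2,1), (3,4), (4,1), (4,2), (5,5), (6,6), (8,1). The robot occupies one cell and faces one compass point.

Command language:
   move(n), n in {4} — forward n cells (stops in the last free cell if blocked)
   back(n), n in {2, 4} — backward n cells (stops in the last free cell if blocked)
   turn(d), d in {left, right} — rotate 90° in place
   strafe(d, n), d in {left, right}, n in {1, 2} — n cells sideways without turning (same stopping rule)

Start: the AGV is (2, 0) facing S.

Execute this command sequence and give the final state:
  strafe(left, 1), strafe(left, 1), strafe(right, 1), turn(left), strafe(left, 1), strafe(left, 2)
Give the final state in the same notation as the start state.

(3, 3) facing E

from: (2, 0) facing S
1. strafe(left, 1) → (3, 0) facing S
2. strafe(left, 1) → (4, 0) facing S
3. strafe(right, 1) → (3, 0) facing S
4. turn(left) → (3, 0) facing E
5. strafe(left, 1) → (3, 1) facing E
6. strafe(left, 2) → (3, 3) facing E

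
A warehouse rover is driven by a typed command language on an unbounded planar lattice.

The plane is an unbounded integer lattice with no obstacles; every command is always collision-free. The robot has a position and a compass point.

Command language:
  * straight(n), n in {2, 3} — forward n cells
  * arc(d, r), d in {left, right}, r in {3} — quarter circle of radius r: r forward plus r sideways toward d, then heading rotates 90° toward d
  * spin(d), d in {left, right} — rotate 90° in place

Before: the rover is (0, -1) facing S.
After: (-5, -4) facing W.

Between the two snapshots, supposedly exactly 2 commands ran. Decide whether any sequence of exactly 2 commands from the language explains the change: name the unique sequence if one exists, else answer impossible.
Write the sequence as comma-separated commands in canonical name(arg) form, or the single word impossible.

arc(right, 3), straight(2)

key: running straight(2) before arc(right, 3) would end elsewhere — order is forced
begin: (0, -1) facing S
step 1 (arc(right, 3)): (-3, -4) facing W
step 2 (straight(2)): (-5, -4) facing W
all 36 alternatives checked — unique.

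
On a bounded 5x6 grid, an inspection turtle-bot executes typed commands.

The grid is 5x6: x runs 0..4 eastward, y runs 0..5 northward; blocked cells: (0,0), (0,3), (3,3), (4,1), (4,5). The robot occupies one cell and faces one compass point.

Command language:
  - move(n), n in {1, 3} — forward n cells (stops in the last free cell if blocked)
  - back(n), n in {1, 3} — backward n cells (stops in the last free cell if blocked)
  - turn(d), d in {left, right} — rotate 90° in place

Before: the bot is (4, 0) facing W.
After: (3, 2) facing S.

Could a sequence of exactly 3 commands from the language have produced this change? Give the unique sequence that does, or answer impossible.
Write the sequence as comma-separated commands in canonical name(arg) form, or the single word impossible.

move(1), turn(left), back(3)

key: running back(3) before move(1) would end elsewhere — order is forced
start: (4, 0) facing W
1. move(1) → (3, 0) facing W
2. turn(left) → (3, 0) facing S
3. back(3) → (3, 2) facing S
all 216 alternatives checked — unique.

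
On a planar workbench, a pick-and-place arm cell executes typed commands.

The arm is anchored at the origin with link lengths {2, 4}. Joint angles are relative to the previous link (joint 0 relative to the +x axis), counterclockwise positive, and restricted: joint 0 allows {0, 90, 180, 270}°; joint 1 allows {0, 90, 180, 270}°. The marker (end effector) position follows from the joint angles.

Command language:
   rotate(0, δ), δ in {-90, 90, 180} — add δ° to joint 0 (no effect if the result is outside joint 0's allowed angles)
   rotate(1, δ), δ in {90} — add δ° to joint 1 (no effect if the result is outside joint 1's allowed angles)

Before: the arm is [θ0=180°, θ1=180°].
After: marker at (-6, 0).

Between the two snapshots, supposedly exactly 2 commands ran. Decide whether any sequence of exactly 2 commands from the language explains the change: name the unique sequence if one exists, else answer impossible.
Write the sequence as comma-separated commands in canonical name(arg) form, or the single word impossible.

rotate(1, 90), rotate(1, 90)

initial: [θ0=180°, θ1=180°]
t=1 rotate(1, 90) ⇒ [θ0=180°, θ1=270°]
t=2 rotate(1, 90) ⇒ [θ0=180°, θ1=0°]
uniquely the one of 16 2-step routes that fits.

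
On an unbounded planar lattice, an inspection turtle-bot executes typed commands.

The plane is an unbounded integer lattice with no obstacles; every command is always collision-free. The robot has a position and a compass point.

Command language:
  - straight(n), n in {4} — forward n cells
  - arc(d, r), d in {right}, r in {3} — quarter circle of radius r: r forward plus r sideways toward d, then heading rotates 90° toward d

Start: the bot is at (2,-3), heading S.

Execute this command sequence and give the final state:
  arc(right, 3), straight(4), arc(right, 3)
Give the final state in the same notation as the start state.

at (-8,-3), heading N

begin: at (2,-3), heading S
t=1 arc(right, 3) ⇒ at (-1,-6), heading W
t=2 straight(4) ⇒ at (-5,-6), heading W
t=3 arc(right, 3) ⇒ at (-8,-3), heading N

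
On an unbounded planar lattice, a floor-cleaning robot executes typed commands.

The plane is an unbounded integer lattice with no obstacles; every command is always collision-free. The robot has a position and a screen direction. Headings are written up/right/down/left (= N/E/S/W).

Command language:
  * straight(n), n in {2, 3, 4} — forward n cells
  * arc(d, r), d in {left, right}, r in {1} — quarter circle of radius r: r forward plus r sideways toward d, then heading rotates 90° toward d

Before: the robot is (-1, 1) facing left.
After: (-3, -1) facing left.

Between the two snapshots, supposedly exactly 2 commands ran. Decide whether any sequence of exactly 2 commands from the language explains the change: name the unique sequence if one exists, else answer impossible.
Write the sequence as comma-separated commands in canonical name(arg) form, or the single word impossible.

arc(left, 1), arc(right, 1)

key: heading stays W — rotations cancel among the 2 commands
start: (-1, 1) facing left
[1] after arc(left, 1): (-2, 0) facing down
[2] after arc(right, 1): (-3, -1) facing left
all 25 alternatives checked — unique.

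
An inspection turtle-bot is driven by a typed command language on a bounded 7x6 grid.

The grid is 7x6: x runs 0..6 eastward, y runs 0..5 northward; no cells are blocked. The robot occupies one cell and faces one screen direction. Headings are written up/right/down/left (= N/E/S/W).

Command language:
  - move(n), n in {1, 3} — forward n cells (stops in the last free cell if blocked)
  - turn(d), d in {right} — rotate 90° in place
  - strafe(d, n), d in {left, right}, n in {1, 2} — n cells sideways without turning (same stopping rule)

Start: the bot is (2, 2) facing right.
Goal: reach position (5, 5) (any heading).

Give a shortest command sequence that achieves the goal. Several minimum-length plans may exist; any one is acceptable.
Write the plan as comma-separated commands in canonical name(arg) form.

move(3), strafe(left, 2), strafe(left, 2)

from: (2, 2) facing right
step 1 (move(3)): (5, 2) facing right
step 2 (strafe(left, 2)): (5, 4) facing right
step 3 (strafe(left, 2)): (5, 5) facing right
nothing shorter than 3 reaches the goal.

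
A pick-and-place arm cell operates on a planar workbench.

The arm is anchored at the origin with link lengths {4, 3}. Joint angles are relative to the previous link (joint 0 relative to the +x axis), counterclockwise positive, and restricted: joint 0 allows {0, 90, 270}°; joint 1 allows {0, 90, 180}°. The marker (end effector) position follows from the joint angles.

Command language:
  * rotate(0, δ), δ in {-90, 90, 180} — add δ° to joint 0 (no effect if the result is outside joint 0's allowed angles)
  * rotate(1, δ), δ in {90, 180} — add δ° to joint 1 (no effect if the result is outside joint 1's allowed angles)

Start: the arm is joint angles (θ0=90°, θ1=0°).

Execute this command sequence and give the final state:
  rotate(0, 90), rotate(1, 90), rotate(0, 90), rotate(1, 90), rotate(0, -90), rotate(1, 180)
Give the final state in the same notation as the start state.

joint angles (θ0=0°, θ1=0°)

from: joint angles (θ0=90°, θ1=0°)
1. rotate(0, 90) → joint angles (θ0=90°, θ1=0°)
2. rotate(1, 90) → joint angles (θ0=90°, θ1=90°)
3. rotate(0, 90) → joint angles (θ0=90°, θ1=90°)
4. rotate(1, 90) → joint angles (θ0=90°, θ1=180°)
5. rotate(0, -90) → joint angles (θ0=0°, θ1=180°)
6. rotate(1, 180) → joint angles (θ0=0°, θ1=0°)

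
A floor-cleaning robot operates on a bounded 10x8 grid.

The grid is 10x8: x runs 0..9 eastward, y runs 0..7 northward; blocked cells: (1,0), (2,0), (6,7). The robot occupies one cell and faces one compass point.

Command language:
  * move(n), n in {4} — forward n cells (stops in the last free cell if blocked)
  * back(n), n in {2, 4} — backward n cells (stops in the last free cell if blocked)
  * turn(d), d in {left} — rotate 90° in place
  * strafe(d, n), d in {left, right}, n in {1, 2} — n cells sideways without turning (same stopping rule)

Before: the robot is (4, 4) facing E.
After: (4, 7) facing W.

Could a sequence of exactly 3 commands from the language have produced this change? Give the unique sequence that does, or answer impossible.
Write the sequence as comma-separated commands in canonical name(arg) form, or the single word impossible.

key: position moved to (4,7) AND the heading swung to W — translation plus rotation needed
initial: (4, 4) facing E
step 1 (turn(left)): (4, 4) facing N
step 2 (move(4)): (4, 7) facing N
step 3 (turn(left)): (4, 7) facing W
all 512 alternatives checked — unique.

turn(left), move(4), turn(left)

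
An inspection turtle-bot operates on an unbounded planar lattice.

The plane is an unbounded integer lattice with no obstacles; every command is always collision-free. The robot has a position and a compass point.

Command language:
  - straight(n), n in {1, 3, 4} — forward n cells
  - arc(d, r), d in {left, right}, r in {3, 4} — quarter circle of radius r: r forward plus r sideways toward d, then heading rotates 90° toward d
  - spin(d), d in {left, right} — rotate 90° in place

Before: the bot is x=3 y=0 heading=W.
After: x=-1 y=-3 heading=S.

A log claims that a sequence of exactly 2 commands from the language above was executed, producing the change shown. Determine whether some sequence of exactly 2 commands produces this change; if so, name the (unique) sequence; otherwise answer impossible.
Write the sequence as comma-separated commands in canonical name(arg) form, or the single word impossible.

key: position moved to (-1,-3) AND the heading swung to S — translation plus rotation needed
start: x=3 y=0 heading=W
step 1 (straight(1)): x=2 y=0 heading=W
step 2 (arc(left, 3)): x=-1 y=-3 heading=S
no rival 2-sequence matches.

straight(1), arc(left, 3)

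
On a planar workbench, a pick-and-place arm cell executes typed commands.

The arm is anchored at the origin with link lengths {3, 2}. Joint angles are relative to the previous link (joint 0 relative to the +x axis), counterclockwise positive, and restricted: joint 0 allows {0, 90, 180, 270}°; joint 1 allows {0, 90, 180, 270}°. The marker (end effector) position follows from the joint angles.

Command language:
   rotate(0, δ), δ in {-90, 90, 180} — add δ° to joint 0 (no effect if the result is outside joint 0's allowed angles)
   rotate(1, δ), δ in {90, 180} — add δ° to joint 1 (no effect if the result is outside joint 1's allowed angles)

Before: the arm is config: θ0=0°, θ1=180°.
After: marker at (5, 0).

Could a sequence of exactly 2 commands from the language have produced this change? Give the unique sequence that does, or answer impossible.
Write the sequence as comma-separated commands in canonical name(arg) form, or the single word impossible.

rotate(1, 90), rotate(1, 90)

t0: config: θ0=0°, θ1=180°
1. rotate(1, 90) → config: θ0=0°, θ1=270°
2. rotate(1, 90) → config: θ0=0°, θ1=0°
no other 2-command option fits: unique.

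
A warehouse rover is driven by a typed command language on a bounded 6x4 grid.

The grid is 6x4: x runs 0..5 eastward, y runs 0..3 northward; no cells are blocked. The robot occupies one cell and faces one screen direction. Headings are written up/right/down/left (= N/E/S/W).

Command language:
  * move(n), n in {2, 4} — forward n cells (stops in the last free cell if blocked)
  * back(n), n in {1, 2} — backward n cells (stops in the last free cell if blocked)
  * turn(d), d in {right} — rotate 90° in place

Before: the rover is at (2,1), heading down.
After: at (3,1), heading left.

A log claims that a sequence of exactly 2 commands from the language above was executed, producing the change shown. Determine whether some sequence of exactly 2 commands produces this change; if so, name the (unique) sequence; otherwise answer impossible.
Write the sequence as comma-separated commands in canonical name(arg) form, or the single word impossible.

turn(right), back(1)

key: running back(1) before turn(right) would end elsewhere — order is forced
initial: at (2,1), heading down
t=1 turn(right) ⇒ at (2,1), heading left
t=2 back(1) ⇒ at (3,1), heading left
all 25 alternatives checked — unique.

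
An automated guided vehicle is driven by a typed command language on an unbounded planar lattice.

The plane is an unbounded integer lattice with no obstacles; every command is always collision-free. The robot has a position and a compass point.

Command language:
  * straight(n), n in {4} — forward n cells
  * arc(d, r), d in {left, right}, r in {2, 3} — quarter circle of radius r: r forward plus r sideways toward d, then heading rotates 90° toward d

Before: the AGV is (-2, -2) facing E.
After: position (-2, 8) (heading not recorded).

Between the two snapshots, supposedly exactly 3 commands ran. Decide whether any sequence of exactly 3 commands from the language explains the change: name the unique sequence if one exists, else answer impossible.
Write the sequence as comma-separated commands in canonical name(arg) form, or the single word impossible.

arc(left, 3), straight(4), arc(left, 3)

start: (-2, -2) facing E
t=1 arc(left, 3) ⇒ (1, 1) facing N
t=2 straight(4) ⇒ (1, 5) facing N
t=3 arc(left, 3) ⇒ (-2, 8) facing W
uniquely the one of 125 3-step routes that fits.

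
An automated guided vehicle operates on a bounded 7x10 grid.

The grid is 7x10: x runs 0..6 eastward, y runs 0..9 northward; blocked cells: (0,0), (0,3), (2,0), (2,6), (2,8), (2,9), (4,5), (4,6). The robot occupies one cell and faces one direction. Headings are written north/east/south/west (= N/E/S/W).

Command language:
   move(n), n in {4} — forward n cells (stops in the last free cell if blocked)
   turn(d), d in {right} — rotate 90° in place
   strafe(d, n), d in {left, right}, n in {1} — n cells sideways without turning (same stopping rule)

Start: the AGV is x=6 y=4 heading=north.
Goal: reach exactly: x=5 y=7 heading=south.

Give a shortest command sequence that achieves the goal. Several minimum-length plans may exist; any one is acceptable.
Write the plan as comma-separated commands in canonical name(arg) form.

initial: x=6 y=4 heading=north
1. move(4) → x=6 y=8 heading=north
2. strafe(left, 1) → x=5 y=8 heading=north
3. turn(right) → x=5 y=8 heading=east
4. strafe(right, 1) → x=5 y=7 heading=east
5. turn(right) → x=5 y=7 heading=south
nothing shorter than 5 reaches the goal.

move(4), strafe(left, 1), turn(right), strafe(right, 1), turn(right)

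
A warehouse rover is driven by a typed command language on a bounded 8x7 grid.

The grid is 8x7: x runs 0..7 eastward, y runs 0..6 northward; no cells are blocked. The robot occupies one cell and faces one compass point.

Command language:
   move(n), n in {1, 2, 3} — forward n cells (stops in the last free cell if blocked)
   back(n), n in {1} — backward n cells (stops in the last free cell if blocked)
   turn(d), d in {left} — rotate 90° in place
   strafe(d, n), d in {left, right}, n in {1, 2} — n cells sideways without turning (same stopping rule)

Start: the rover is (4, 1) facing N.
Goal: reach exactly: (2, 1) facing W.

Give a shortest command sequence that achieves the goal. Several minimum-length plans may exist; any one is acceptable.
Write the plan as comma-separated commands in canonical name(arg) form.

start: (4, 1) facing N
1. turn(left) → (4, 1) facing W
2. move(2) → (2, 1) facing W
shorter routes all fall short; 2 is best.

turn(left), move(2)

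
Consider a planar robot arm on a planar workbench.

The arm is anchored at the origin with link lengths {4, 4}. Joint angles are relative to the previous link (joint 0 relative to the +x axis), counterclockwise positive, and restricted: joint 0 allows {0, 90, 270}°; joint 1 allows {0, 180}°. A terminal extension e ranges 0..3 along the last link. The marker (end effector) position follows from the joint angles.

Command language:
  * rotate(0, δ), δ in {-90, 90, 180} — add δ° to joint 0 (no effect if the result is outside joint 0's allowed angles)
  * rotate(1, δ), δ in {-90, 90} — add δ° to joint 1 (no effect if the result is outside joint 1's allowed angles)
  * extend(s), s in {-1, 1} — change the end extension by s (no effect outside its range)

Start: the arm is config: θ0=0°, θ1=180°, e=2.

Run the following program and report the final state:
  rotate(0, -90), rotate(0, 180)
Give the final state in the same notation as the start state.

initial: config: θ0=0°, θ1=180°, e=2
[1] after rotate(0, -90): config: θ0=270°, θ1=180°, e=2
[2] after rotate(0, 180): config: θ0=90°, θ1=180°, e=2

config: θ0=90°, θ1=180°, e=2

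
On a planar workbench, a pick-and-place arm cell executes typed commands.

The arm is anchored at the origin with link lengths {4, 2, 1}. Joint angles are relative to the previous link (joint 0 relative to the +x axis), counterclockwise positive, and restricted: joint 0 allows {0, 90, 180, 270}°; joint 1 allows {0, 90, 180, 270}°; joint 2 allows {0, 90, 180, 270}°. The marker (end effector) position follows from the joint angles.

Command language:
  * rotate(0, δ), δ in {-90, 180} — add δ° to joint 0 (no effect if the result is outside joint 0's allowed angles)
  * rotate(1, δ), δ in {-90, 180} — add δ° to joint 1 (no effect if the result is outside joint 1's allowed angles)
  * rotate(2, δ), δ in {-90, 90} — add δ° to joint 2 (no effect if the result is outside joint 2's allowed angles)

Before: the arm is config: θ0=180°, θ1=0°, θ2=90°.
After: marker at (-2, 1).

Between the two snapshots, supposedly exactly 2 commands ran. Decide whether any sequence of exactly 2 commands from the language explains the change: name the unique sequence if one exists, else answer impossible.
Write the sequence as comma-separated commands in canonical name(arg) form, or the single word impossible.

rotate(1, -90), rotate(1, -90)

initial: config: θ0=180°, θ1=0°, θ2=90°
[1] after rotate(1, -90): config: θ0=180°, θ1=270°, θ2=90°
[2] after rotate(1, -90): config: θ0=180°, θ1=180°, θ2=90°
no other 2-command option fits: unique.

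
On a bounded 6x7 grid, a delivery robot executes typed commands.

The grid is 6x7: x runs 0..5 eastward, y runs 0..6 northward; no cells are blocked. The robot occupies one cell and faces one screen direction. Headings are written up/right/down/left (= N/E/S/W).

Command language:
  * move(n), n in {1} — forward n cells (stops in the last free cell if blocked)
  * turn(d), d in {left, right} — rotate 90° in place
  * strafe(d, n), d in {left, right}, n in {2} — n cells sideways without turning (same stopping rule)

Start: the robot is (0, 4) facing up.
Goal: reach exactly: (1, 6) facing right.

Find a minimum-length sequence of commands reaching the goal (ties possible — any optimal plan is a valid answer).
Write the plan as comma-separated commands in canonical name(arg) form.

turn(right), move(1), strafe(left, 2)

t0: (0, 4) facing up
1. turn(right) → (0, 4) facing right
2. move(1) → (1, 4) facing right
3. strafe(left, 2) → (1, 6) facing right
shorter routes all fall short; 3 is best.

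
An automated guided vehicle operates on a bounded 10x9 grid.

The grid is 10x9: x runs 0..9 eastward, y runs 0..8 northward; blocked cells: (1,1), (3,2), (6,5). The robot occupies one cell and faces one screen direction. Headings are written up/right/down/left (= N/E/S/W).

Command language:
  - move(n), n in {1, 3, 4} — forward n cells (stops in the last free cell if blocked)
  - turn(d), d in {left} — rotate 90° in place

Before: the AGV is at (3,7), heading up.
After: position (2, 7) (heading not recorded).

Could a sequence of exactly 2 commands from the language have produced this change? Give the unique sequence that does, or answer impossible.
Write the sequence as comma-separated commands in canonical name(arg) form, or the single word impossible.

turn(left), move(1)

key: order matters: swapping turn(left) and move(1) lands elsewhere
initial: at (3,7), heading up
1. turn(left) → at (3,7), heading left
2. move(1) → at (2,7), heading left
all 16 alternatives checked — unique.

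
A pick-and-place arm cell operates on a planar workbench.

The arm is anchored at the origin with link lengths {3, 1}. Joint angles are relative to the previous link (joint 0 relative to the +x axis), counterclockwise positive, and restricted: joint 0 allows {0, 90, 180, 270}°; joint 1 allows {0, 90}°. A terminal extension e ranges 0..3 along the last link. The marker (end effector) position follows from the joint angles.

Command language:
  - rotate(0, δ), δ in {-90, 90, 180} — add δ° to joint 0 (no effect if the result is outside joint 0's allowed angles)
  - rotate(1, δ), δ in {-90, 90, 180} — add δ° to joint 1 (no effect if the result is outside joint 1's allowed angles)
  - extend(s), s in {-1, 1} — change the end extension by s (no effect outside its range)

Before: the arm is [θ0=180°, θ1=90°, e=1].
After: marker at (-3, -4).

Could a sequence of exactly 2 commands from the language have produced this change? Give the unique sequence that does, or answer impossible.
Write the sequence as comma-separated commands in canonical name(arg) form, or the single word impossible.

initial: [θ0=180°, θ1=90°, e=1]
step 1 (extend(1)): [θ0=180°, θ1=90°, e=2]
step 2 (extend(1)): [θ0=180°, θ1=90°, e=3]
no other 2-command option fits: unique.

extend(1), extend(1)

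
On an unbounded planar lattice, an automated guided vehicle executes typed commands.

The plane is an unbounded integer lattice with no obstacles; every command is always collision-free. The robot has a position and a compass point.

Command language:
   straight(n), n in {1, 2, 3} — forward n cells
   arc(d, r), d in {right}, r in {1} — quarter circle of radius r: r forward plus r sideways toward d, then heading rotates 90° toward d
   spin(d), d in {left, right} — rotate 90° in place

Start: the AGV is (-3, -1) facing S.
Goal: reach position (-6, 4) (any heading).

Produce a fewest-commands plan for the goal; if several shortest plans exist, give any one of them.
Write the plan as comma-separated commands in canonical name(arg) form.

arc(right, 1), straight(1), arc(right, 1), straight(2), straight(3)

begin: (-3, -1) facing S
step 1 (arc(right, 1)): (-4, -2) facing W
step 2 (straight(1)): (-5, -2) facing W
step 3 (arc(right, 1)): (-6, -1) facing N
step 4 (straight(2)): (-6, 1) facing N
step 5 (straight(3)): (-6, 4) facing N
nothing shorter than 5 reaches the goal.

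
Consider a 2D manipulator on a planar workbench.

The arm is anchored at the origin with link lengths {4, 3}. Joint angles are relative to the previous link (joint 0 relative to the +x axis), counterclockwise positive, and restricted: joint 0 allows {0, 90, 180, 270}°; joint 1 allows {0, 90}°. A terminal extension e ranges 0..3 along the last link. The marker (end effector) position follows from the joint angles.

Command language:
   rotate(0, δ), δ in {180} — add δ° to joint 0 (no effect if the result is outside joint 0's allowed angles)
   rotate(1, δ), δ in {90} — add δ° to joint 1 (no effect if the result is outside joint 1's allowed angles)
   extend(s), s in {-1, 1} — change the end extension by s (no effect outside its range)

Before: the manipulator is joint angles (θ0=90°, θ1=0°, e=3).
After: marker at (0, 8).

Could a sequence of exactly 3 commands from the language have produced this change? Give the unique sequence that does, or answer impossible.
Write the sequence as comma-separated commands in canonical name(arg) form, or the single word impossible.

extend(1), extend(-1), extend(-1)

key: order matters: swapping extend(1) and extend(-1) lands elsewhere
initial: joint angles (θ0=90°, θ1=0°, e=3)
t=1 extend(1) ⇒ joint angles (θ0=90°, θ1=0°, e=3)
t=2 extend(-1) ⇒ joint angles (θ0=90°, θ1=0°, e=2)
t=3 extend(-1) ⇒ joint angles (θ0=90°, θ1=0°, e=1)
no other 3-command option fits: unique.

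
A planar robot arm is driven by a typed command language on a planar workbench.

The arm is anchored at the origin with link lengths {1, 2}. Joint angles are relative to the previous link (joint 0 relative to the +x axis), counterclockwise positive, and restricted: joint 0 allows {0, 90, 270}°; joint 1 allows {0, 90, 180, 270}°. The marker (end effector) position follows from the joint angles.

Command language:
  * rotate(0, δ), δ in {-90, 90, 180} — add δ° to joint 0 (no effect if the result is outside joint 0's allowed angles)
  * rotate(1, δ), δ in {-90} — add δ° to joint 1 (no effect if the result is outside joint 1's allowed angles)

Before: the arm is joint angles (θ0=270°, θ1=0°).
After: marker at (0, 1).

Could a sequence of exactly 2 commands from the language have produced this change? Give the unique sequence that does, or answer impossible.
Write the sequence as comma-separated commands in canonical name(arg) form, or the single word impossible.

rotate(1, -90), rotate(1, -90)

t0: joint angles (θ0=270°, θ1=0°)
step 1 (rotate(1, -90)): joint angles (θ0=270°, θ1=270°)
step 2 (rotate(1, -90)): joint angles (θ0=270°, θ1=180°)
uniquely the one of 16 2-step routes that fits.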